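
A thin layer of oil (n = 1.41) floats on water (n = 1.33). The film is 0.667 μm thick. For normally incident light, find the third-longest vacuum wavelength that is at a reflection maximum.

752 nm

Top surface (1.0 → 1.41): reflection off a higher-index medium gives a half-wave phase shift.
At the lower boundary (n = 1.41 to n = 1.33) the reflected ray undergoes no phase shift.
The two reflections differ by half a wavelength.
For bright reflection here: 2 n t = (m + ½) λ.
λ = 2 n t / (m + ½). The third-longest wavelength is m = 2: λ = 2 × 1.41 × 667 / 2.50 = 752 nm.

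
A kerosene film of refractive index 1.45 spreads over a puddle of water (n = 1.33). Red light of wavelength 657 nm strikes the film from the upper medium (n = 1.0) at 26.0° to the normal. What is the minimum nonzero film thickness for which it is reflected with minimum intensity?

238 nm

Top surface (1.0 → 1.45): reflection off a higher-index medium gives a half-wave phase shift.
Bottom surface (1.45 → 1.33): reflection off a lower-index medium gives no phase shift.
The two reflections differ by half a wavelength.
For weak reflection here: 2 n t cos θ_r = m λ.
Snell's law: 1.0 sin 26.0° = 1.45 sin θ_r → sin θ_r = 0.302, cos θ_r = 0.953.
Minimum nonzero at m = 1: t = λ / (2 n cos θ_r) = 657 / (2 × 1.45 × 0.953) = 238 nm.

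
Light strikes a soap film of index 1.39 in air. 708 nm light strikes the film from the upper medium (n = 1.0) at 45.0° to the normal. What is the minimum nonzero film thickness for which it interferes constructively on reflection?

At the upper boundary (n = 1.0 to n = 1.39) the reflected ray undergoes a half-wave phase shift.
Ray reflecting at the bottom interface goes from n = 1.39 toward n = 1.0: no phase shift.
Net: one phase inversion between the two reflected rays.
With one net inversion, constructive interference in reflection requires 2 n t cos θ_r = (m + ½) λ.
Snell's law: 1.0 sin 45.0° = 1.39 sin θ_r → sin θ_r = 0.509, cos θ_r = 0.861.
Minimum at m = 0: t = λ / (4 n cos θ_r) = 708 / (4 × 1.39 × 0.861) = 148 nm.

148 nm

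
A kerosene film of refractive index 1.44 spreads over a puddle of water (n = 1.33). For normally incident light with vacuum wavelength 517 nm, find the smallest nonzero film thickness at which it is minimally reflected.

Ray reflecting at the top interface goes from n = 1.0 toward n = 1.44: a half-wave phase shift.
At the lower boundary (n = 1.44 to n = 1.33) the reflected ray undergoes no phase shift.
Exactly one π shift → a net half-wave offset.
For dark reflection here: 2 n t = m λ.
Minimum nonzero at m = 1: t = λ / (2 n) = 517 / (2 × 1.44) = 180 nm.

180 nm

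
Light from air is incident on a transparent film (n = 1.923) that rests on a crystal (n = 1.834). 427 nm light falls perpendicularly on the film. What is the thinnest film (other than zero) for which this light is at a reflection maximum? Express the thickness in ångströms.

Top surface (1.0 → 1.923): reflection off a higher-index medium gives a half-wave phase shift.
Ray reflecting at the bottom interface goes from n = 1.923 toward n = 1.834: no phase shift.
Exactly one π shift → a net half-wave offset.
With one net inversion, constructive interference in reflection requires 2 n t = (m + ½) λ.
Minimum at m = 0: t = λ / (4 n) = 427 / (4 × 1.923) = 55.5 nm.

555 Å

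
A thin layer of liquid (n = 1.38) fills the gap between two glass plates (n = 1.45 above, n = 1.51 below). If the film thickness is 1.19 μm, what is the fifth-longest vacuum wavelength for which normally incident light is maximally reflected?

730 nm

Top surface (1.45 → 1.38): reflection off a lower-index medium gives no phase shift.
Ray reflecting at the bottom interface goes from n = 1.38 toward n = 1.51: a half-wave phase shift.
Net: one phase inversion between the two reflected rays.
For maximum reflection here: 2 n t = (m + ½) λ.
λ = 2 n t / (m + ½). The fifth-longest wavelength is m = 4: λ = 2 × 1.38 × 1190 / 4.50 = 730 nm.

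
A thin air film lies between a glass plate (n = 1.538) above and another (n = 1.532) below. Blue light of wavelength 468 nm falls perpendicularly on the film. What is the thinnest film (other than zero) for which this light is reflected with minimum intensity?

234 nm

At the upper boundary (n = 1.538 to n = 1.0) the reflected ray undergoes no phase shift.
Bottom surface (1.0 → 1.532): reflection off a higher-index medium gives a half-wave phase shift.
Exactly one π shift → a net half-wave offset.
For minimum reflection here: 2 n t = m λ.
Minimum nonzero at m = 1: t = λ / (2 n) = 468 / (2 × 1.0) = 234 nm.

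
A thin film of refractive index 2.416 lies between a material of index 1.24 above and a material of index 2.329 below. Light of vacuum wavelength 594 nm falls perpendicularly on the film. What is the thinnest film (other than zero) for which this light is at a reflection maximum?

Top surface (1.24 → 2.416): reflection off a higher-index medium gives a half-wave phase shift.
Ray reflecting at the bottom interface goes from n = 2.416 toward n = 2.329: no phase shift.
The two reflections differ by half a wavelength.
With one net inversion, constructive interference in reflection requires 2 n t = (m + ½) λ.
Minimum at m = 0: t = λ / (4 n) = 594 / (4 × 2.416) = 61.5 nm.

61.5 nm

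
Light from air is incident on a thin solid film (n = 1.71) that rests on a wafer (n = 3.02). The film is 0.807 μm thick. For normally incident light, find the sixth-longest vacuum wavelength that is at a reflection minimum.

502 nm

Ray reflecting at the top interface goes from n = 1.0 toward n = 1.71: a half-wave phase shift.
Ray reflecting at the bottom interface goes from n = 1.71 toward n = 3.02: a half-wave phase shift.
The two reflections carry the same phase change, so no net offset.
With no net inversion, destructive interference in reflection requires 2 n t = (m + ½) λ.
λ = 2 n t / (m + ½). The sixth-longest wavelength is m = 5: λ = 2 × 1.71 × 807 / 5.50 = 502 nm.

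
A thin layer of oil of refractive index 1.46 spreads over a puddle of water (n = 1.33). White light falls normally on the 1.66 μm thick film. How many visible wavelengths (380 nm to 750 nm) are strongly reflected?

At the upper boundary (n = 1.0 to n = 1.46) the reflected ray undergoes a half-wave phase shift.
Bottom surface (1.46 → 1.33): reflection off a lower-index medium gives no phase shift.
Exactly one π shift → a net half-wave offset.
For maximum reflection here: 2 n t = (m + ½) λ.
λ = 2 n t / (m + ½) = 4847 / (m + ½) nm.
m=5: 881 nm (IR); m=6: 746 nm (visible); m=7: 646 nm (visible); m=8: 570 nm (visible); m=9: 510 nm (visible); m=10: 462 nm (visible); m=11: 421 nm (visible); m=12: 388 nm (visible); m=13: 359 nm (UV).

7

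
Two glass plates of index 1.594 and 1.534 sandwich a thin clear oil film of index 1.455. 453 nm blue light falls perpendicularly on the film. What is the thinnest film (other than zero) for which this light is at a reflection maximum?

77.8 nm

Top surface (1.594 → 1.455): reflection off a lower-index medium gives no phase shift.
At the lower boundary (n = 1.455 to n = 1.534) the reflected ray undergoes a half-wave phase shift.
Exactly one π shift → a net half-wave offset.
With one net inversion, constructive interference in reflection requires 2 n t = (m + ½) λ.
Minimum at m = 0: t = λ / (4 n) = 453 / (4 × 1.455) = 77.8 nm.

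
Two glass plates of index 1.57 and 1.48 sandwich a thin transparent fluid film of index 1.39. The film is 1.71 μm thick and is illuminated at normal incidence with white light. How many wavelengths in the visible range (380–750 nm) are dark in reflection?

At the upper boundary (n = 1.57 to n = 1.39) the reflected ray undergoes no phase shift.
At the lower boundary (n = 1.39 to n = 1.48) the reflected ray undergoes a half-wave phase shift.
Net: one phase inversion between the two reflected rays.
With one net inversion, destructive interference in reflection requires 2 n t = m λ.
λ = 2 n t / m = 4754 / m nm.
m=6: 792 nm (IR); m=7: 679 nm (visible); m=8: 594 nm (visible); m=9: 528 nm (visible); m=10: 475 nm (visible); m=11: 432 nm (visible); m=12: 396 nm (visible); m=13: 366 nm (UV).

6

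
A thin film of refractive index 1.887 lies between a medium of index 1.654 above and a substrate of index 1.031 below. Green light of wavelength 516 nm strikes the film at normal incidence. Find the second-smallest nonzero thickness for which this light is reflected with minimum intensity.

273 nm

At the upper boundary (n = 1.654 to n = 1.887) the reflected ray undergoes a half-wave phase shift.
At the lower boundary (n = 1.887 to n = 1.031) the reflected ray undergoes no phase shift.
Net: one phase inversion between the two reflected rays.
For minimum reflection here: 2 n t = m λ.
The second-smallest nonzero thickness corresponds to m = 2: t = m λ / (2 n) = 2.00 × 516 / (2 × 1.887) = 273 nm.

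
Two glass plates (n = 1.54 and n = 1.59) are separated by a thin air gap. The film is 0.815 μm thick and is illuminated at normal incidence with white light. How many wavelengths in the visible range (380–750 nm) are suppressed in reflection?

At the upper boundary (n = 1.54 to n = 1.0) the reflected ray undergoes no phase shift.
Ray reflecting at the bottom interface goes from n = 1.0 toward n = 1.59: a half-wave phase shift.
The two reflections differ by half a wavelength.
For minimum reflection here: 2 n t = m λ.
λ = 2 n t / m = 1630 / m nm.
m=2: 815 nm (IR); m=3: 543 nm (visible); m=4: 408 nm (visible); m=5: 326 nm (UV).

2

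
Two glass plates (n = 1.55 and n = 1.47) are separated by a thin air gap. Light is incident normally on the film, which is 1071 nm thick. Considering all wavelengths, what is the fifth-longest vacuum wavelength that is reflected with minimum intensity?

Top surface (1.55 → 1.0): reflection off a lower-index medium gives no phase shift.
Bottom surface (1.0 → 1.47): reflection off a higher-index medium gives a half-wave phase shift.
Net: one phase inversion between the two reflected rays.
With one net inversion, destructive interference in reflection requires 2 n t = m λ.
λ = 2 n t / m. The fifth-longest wavelength is m = 5: λ = 2 × 1.0 × 1071 / 5.00 = 428 nm.

428 nm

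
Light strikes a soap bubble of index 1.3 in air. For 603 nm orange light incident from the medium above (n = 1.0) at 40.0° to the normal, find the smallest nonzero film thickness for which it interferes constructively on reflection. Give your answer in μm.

0.133 μm

Ray reflecting at the top interface goes from n = 1.0 toward n = 1.3: a half-wave phase shift.
At the lower boundary (n = 1.3 to n = 1.0) the reflected ray undergoes no phase shift.
The two reflections differ by half a wavelength.
With one net inversion, constructive interference in reflection requires 2 n t cos θ_r = (m + ½) λ.
Snell's law: 1.0 sin 40.0° = 1.3 sin θ_r → sin θ_r = 0.494, cos θ_r = 0.869.
Minimum at m = 0: t = λ / (4 n cos θ_r) = 603 / (4 × 1.3 × 0.869) = 133 nm.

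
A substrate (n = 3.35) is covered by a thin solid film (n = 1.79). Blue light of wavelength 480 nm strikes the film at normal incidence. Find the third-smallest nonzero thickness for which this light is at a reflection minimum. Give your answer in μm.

Top surface (1.0 → 1.79): reflection off a higher-index medium gives a half-wave phase shift.
Ray reflecting at the bottom interface goes from n = 1.79 toward n = 3.35: a half-wave phase shift.
Zero or two π shifts → no net half-wave offset.
For dark reflection here: 2 n t = (m + ½) λ.
The third-smallest nonzero thickness corresponds to m = 2: t = (m + ½) λ / (2 n) = 2.50 × 480 / (2 × 1.79) = 335 nm.

0.335 μm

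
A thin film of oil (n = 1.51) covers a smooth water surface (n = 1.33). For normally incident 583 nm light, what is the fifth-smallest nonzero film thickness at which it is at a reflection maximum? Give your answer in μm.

0.869 μm

Ray reflecting at the top interface goes from n = 1.0 toward n = 1.51: a half-wave phase shift.
At the lower boundary (n = 1.51 to n = 1.33) the reflected ray undergoes no phase shift.
Exactly one π shift → a net half-wave offset.
So the condition for constructive reflection is 2 n t = (m + ½) λ.
The fifth-smallest nonzero thickness corresponds to m = 4: t = (m + ½) λ / (2 n) = 4.50 × 583 / (2 × 1.51) = 869 nm.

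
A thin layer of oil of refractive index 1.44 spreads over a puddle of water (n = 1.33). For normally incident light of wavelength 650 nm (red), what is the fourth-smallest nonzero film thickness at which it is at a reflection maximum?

Ray reflecting at the top interface goes from n = 1.0 toward n = 1.44: a half-wave phase shift.
At the lower boundary (n = 1.44 to n = 1.33) the reflected ray undergoes no phase shift.
Net: one phase inversion between the two reflected rays.
For maximum reflection here: 2 n t = (m + ½) λ.
The fourth-smallest nonzero thickness corresponds to m = 3: t = (m + ½) λ / (2 n) = 3.50 × 650 / (2 × 1.44) = 790 nm.

790 nm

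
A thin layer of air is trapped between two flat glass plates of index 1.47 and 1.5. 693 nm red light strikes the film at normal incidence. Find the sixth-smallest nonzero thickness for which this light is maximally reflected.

1906 nm

Ray reflecting at the top interface goes from n = 1.47 toward n = 1.0: no phase shift.
Ray reflecting at the bottom interface goes from n = 1.0 toward n = 1.5: a half-wave phase shift.
The two reflections differ by half a wavelength.
With one net inversion, constructive interference in reflection requires 2 n t = (m + ½) λ.
The sixth-smallest nonzero thickness corresponds to m = 5: t = (m + ½) λ / (2 n) = 5.50 × 693 / (2 × 1.0) = 1906 nm.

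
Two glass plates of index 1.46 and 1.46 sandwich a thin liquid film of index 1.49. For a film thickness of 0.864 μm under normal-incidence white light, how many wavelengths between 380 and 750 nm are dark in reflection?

Top surface (1.46 → 1.49): reflection off a higher-index medium gives a half-wave phase shift.
Ray reflecting at the bottom interface goes from n = 1.49 toward n = 1.46: no phase shift.
Exactly one π shift → a net half-wave offset.
For weak reflection here: 2 n t = m λ.
λ = 2 n t / m = 2575 / m nm.
m=3: 858 nm (IR); m=4: 644 nm (visible); m=5: 515 nm (visible); m=6: 429 nm (visible); m=7: 368 nm (UV).

3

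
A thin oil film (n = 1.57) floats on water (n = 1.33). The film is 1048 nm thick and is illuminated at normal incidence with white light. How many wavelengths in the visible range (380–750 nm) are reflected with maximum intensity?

5

Top surface (1.0 → 1.57): reflection off a higher-index medium gives a half-wave phase shift.
At the lower boundary (n = 1.57 to n = 1.33) the reflected ray undergoes no phase shift.
The two reflections differ by half a wavelength.
So the condition for constructive reflection is 2 n t = (m + ½) λ.
λ = 2 n t / (m + ½) = 3291 / (m + ½) nm.
m=3: 940 nm (IR); m=4: 731 nm (visible); m=5: 598 nm (visible); m=6: 506 nm (visible); m=7: 439 nm (visible); m=8: 387 nm (visible); m=9: 346 nm (UV).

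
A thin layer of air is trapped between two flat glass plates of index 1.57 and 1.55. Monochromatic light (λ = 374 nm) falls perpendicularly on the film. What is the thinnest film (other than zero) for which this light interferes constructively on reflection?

Top surface (1.57 → 1.0): reflection off a lower-index medium gives no phase shift.
Ray reflecting at the bottom interface goes from n = 1.0 toward n = 1.55: a half-wave phase shift.
Net: one phase inversion between the two reflected rays.
For bright reflection here: 2 n t = (m + ½) λ.
Minimum at m = 0: t = λ / (4 n) = 374 / (4 × 1.0) = 93.5 nm.

93.5 nm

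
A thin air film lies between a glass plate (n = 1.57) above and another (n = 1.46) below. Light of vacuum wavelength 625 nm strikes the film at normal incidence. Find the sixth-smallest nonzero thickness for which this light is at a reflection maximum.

1719 nm

At the upper boundary (n = 1.57 to n = 1.0) the reflected ray undergoes no phase shift.
Bottom surface (1.0 → 1.46): reflection off a higher-index medium gives a half-wave phase shift.
The two reflections differ by half a wavelength.
With one net inversion, constructive interference in reflection requires 2 n t = (m + ½) λ.
The sixth-smallest nonzero thickness corresponds to m = 5: t = (m + ½) λ / (2 n) = 5.50 × 625 / (2 × 1.0) = 1719 nm.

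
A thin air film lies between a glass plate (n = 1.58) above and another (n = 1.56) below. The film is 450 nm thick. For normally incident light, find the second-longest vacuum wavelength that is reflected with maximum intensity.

Top surface (1.58 → 1.0): reflection off a lower-index medium gives no phase shift.
Bottom surface (1.0 → 1.56): reflection off a higher-index medium gives a half-wave phase shift.
Net: one phase inversion between the two reflected rays.
So the condition for constructive reflection is 2 n t = (m + ½) λ.
λ = 2 n t / (m + ½). The second-longest wavelength is m = 1: λ = 2 × 1.0 × 450 / 1.50 = 600 nm.

600 nm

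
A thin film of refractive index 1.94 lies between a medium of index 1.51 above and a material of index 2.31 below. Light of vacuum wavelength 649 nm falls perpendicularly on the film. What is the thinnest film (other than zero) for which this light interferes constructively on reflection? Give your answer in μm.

0.167 μm

At the upper boundary (n = 1.51 to n = 1.94) the reflected ray undergoes a half-wave phase shift.
Bottom surface (1.94 → 2.31): reflection off a higher-index medium gives a half-wave phase shift.
Net: no relative phase inversion (both shifts match).
For bright reflection here: 2 n t = m λ.
Minimum nonzero at m = 1: t = λ / (2 n) = 649 / (2 × 1.94) = 167 nm.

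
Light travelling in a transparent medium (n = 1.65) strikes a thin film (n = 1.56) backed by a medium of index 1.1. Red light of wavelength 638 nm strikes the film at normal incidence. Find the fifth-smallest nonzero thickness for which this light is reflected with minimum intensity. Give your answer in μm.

0.920 μm

At the upper boundary (n = 1.65 to n = 1.56) the reflected ray undergoes no phase shift.
Bottom surface (1.56 → 1.1): reflection off a lower-index medium gives no phase shift.
Zero or two π shifts → no net half-wave offset.
With no net inversion, destructive interference in reflection requires 2 n t = (m + ½) λ.
The fifth-smallest nonzero thickness corresponds to m = 4: t = (m + ½) λ / (2 n) = 4.50 × 638 / (2 × 1.56) = 920 nm.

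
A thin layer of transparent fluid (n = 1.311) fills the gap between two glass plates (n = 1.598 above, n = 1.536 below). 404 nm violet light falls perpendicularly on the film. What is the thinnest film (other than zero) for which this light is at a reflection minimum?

Top surface (1.598 → 1.311): reflection off a lower-index medium gives no phase shift.
Ray reflecting at the bottom interface goes from n = 1.311 toward n = 1.536: a half-wave phase shift.
The two reflections differ by half a wavelength.
For minimum reflection here: 2 n t = m λ.
Minimum nonzero at m = 1: t = λ / (2 n) = 404 / (2 × 1.311) = 154 nm.

154 nm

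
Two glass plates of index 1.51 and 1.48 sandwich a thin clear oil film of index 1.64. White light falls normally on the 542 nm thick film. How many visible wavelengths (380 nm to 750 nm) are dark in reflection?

2

At the upper boundary (n = 1.51 to n = 1.64) the reflected ray undergoes a half-wave phase shift.
At the lower boundary (n = 1.64 to n = 1.48) the reflected ray undergoes no phase shift.
Net: one phase inversion between the two reflected rays.
With one net inversion, destructive interference in reflection requires 2 n t = m λ.
λ = 2 n t / m = 1778 / m nm.
m=2: 889 nm (IR); m=3: 593 nm (visible); m=4: 444 nm (visible); m=5: 356 nm (UV).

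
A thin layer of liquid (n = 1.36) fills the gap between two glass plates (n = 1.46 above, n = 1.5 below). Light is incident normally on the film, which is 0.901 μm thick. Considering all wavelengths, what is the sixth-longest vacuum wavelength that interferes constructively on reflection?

Ray reflecting at the top interface goes from n = 1.46 toward n = 1.36: no phase shift.
Bottom surface (1.36 → 1.5): reflection off a higher-index medium gives a half-wave phase shift.
Exactly one π shift → a net half-wave offset.
For strong reflection here: 2 n t = (m + ½) λ.
λ = 2 n t / (m + ½). The sixth-longest wavelength is m = 5: λ = 2 × 1.36 × 901 / 5.50 = 446 nm.

446 nm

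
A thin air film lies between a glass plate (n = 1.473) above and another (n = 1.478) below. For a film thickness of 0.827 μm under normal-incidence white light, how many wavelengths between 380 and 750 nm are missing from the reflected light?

2

At the upper boundary (n = 1.473 to n = 1.0) the reflected ray undergoes no phase shift.
Ray reflecting at the bottom interface goes from n = 1.0 toward n = 1.478: a half-wave phase shift.
The two reflections differ by half a wavelength.
For dark reflection here: 2 n t = m λ.
λ = 2 n t / m = 1654 / m nm.
m=2: 827 nm (IR); m=3: 551 nm (visible); m=4: 414 nm (visible); m=5: 331 nm (UV).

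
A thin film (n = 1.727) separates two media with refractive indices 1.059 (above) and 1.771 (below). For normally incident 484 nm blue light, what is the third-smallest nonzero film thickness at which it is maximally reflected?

Ray reflecting at the top interface goes from n = 1.059 toward n = 1.727: a half-wave phase shift.
At the lower boundary (n = 1.727 to n = 1.771) the reflected ray undergoes a half-wave phase shift.
Zero or two π shifts → no net half-wave offset.
For bright reflection here: 2 n t = m λ.
The third-smallest nonzero thickness corresponds to m = 3: t = m λ / (2 n) = 3.00 × 484 / (2 × 1.727) = 420 nm.

420 nm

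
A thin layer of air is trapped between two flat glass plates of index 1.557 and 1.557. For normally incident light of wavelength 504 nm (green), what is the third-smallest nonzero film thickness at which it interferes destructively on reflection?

At the upper boundary (n = 1.557 to n = 1.0) the reflected ray undergoes no phase shift.
At the lower boundary (n = 1.0 to n = 1.557) the reflected ray undergoes a half-wave phase shift.
Exactly one π shift → a net half-wave offset.
With one net inversion, destructive interference in reflection requires 2 n t = m λ.
The third-smallest nonzero thickness corresponds to m = 3: t = m λ / (2 n) = 3.00 × 504 / (2 × 1.0) = 756 nm.

756 nm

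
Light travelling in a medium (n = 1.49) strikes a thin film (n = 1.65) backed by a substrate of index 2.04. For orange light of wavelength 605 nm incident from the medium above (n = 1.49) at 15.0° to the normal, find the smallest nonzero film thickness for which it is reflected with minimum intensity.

Ray reflecting at the top interface goes from n = 1.49 toward n = 1.65: a half-wave phase shift.
At the lower boundary (n = 1.65 to n = 2.04) the reflected ray undergoes a half-wave phase shift.
Net: no relative phase inversion (both shifts match).
So the condition for destructive reflection is 2 n t cos θ_r = (m + ½) λ.
Snell's law: 1.49 sin 15.0° = 1.65 sin θ_r → sin θ_r = 0.234, cos θ_r = 0.972.
Minimum at m = 0: t = λ / (4 n cos θ_r) = 605 / (4 × 1.65 × 0.972) = 94.3 nm.

94.3 nm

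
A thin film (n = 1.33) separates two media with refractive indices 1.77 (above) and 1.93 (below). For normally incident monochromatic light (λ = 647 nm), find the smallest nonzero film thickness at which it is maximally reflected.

122 nm

Ray reflecting at the top interface goes from n = 1.77 toward n = 1.33: no phase shift.
Ray reflecting at the bottom interface goes from n = 1.33 toward n = 1.93: a half-wave phase shift.
Exactly one π shift → a net half-wave offset.
With one net inversion, constructive interference in reflection requires 2 n t = (m + ½) λ.
Minimum at m = 0: t = λ / (4 n) = 647 / (4 × 1.33) = 122 nm.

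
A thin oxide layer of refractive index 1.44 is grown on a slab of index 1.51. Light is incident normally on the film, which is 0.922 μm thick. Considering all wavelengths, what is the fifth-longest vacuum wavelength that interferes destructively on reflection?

At the upper boundary (n = 1.0 to n = 1.44) the reflected ray undergoes a half-wave phase shift.
Ray reflecting at the bottom interface goes from n = 1.44 toward n = 1.51: a half-wave phase shift.
Zero or two π shifts → no net half-wave offset.
With no net inversion, destructive interference in reflection requires 2 n t = (m + ½) λ.
λ = 2 n t / (m + ½). The fifth-longest wavelength is m = 4: λ = 2 × 1.44 × 922 / 4.50 = 590 nm.

590 nm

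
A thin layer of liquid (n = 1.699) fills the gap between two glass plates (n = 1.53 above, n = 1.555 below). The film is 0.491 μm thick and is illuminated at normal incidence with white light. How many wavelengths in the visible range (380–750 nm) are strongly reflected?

Ray reflecting at the top interface goes from n = 1.53 toward n = 1.699: a half-wave phase shift.
At the lower boundary (n = 1.699 to n = 1.555) the reflected ray undergoes no phase shift.
Exactly one π shift → a net half-wave offset.
So the condition for constructive reflection is 2 n t = (m + ½) λ.
λ = 2 n t / (m + ½) = 1668 / (m + ½) nm.
m=1: 1112 nm (IR); m=2: 667 nm (visible); m=3: 477 nm (visible); m=4: 371 nm (UV).

2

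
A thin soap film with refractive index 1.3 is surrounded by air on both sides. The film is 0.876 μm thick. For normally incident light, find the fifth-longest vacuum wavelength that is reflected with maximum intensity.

Top surface (1.0 → 1.3): reflection off a higher-index medium gives a half-wave phase shift.
Ray reflecting at the bottom interface goes from n = 1.3 toward n = 1.0: no phase shift.
Net: one phase inversion between the two reflected rays.
So the condition for constructive reflection is 2 n t = (m + ½) λ.
λ = 2 n t / (m + ½). The fifth-longest wavelength is m = 4: λ = 2 × 1.3 × 876 / 4.50 = 506 nm.

506 nm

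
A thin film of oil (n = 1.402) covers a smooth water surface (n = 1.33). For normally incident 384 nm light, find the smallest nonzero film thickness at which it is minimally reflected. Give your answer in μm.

0.137 μm

Ray reflecting at the top interface goes from n = 1.0 toward n = 1.402: a half-wave phase shift.
Bottom surface (1.402 → 1.33): reflection off a lower-index medium gives no phase shift.
Exactly one π shift → a net half-wave offset.
For minimum reflection here: 2 n t = m λ.
Minimum nonzero at m = 1: t = λ / (2 n) = 384 / (2 × 1.402) = 137 nm.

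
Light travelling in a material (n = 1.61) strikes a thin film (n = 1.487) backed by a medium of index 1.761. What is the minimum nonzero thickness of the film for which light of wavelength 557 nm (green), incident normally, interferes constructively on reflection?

Ray reflecting at the top interface goes from n = 1.61 toward n = 1.487: no phase shift.
Bottom surface (1.487 → 1.761): reflection off a higher-index medium gives a half-wave phase shift.
Net: one phase inversion between the two reflected rays.
For strong reflection here: 2 n t = (m + ½) λ.
Minimum at m = 0: t = λ / (4 n) = 557 / (4 × 1.487) = 93.6 nm.

93.6 nm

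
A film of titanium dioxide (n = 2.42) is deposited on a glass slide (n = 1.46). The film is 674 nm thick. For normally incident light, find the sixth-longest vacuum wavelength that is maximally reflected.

593 nm

Top surface (1.0 → 2.42): reflection off a higher-index medium gives a half-wave phase shift.
At the lower boundary (n = 2.42 to n = 1.46) the reflected ray undergoes no phase shift.
Exactly one π shift → a net half-wave offset.
With one net inversion, constructive interference in reflection requires 2 n t = (m + ½) λ.
λ = 2 n t / (m + ½). The sixth-longest wavelength is m = 5: λ = 2 × 2.42 × 674 / 5.50 = 593 nm.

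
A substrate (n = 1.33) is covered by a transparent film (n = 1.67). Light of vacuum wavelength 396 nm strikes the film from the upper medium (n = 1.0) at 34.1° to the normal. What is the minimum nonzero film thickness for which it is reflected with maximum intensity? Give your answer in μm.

Ray reflecting at the top interface goes from n = 1.0 toward n = 1.67: a half-wave phase shift.
At the lower boundary (n = 1.67 to n = 1.33) the reflected ray undergoes no phase shift.
Exactly one π shift → a net half-wave offset.
So the condition for constructive reflection is 2 n t cos θ_r = (m + ½) λ.
Snell's law: 1.0 sin 34.1° = 1.67 sin θ_r → sin θ_r = 0.336, cos θ_r = 0.942.
Minimum at m = 0: t = λ / (4 n cos θ_r) = 396 / (4 × 1.67 × 0.942) = 62.9 nm.

0.0629 μm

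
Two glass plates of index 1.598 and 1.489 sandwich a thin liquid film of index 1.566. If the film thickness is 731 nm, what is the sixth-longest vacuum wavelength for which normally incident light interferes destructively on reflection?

Ray reflecting at the top interface goes from n = 1.598 toward n = 1.566: no phase shift.
Ray reflecting at the bottom interface goes from n = 1.566 toward n = 1.489: no phase shift.
Zero or two π shifts → no net half-wave offset.
So the condition for destructive reflection is 2 n t = (m + ½) λ.
λ = 2 n t / (m + ½). The sixth-longest wavelength is m = 5: λ = 2 × 1.566 × 731 / 5.50 = 416 nm.

416 nm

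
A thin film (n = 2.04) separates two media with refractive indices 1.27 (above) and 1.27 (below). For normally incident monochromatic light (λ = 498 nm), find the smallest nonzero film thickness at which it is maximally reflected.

Top surface (1.27 → 2.04): reflection off a higher-index medium gives a half-wave phase shift.
At the lower boundary (n = 2.04 to n = 1.27) the reflected ray undergoes no phase shift.
Net: one phase inversion between the two reflected rays.
So the condition for constructive reflection is 2 n t = (m + ½) λ.
Minimum at m = 0: t = λ / (4 n) = 498 / (4 × 2.04) = 61.0 nm.

61.0 nm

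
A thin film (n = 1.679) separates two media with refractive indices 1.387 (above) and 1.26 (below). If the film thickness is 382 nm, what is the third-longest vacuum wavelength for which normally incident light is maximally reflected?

513 nm

At the upper boundary (n = 1.387 to n = 1.679) the reflected ray undergoes a half-wave phase shift.
At the lower boundary (n = 1.679 to n = 1.26) the reflected ray undergoes no phase shift.
Exactly one π shift → a net half-wave offset.
So the condition for constructive reflection is 2 n t = (m + ½) λ.
λ = 2 n t / (m + ½). The third-longest wavelength is m = 2: λ = 2 × 1.679 × 382 / 2.50 = 513 nm.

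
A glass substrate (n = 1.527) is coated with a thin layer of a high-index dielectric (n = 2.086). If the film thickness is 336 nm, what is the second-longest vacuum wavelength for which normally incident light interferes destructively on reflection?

Ray reflecting at the top interface goes from n = 1.0 toward n = 2.086: a half-wave phase shift.
Bottom surface (2.086 → 1.527): reflection off a lower-index medium gives no phase shift.
Net: one phase inversion between the two reflected rays.
With one net inversion, destructive interference in reflection requires 2 n t = m λ.
λ = 2 n t / m. The second-longest wavelength is m = 2: λ = 2 × 2.086 × 336 / 2.00 = 701 nm.

701 nm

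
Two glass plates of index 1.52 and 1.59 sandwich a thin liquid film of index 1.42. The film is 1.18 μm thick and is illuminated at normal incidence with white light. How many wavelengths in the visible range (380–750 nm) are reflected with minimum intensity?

At the upper boundary (n = 1.52 to n = 1.42) the reflected ray undergoes no phase shift.
Bottom surface (1.42 → 1.59): reflection off a higher-index medium gives a half-wave phase shift.
Exactly one π shift → a net half-wave offset.
With one net inversion, destructive interference in reflection requires 2 n t = m λ.
λ = 2 n t / m = 3351 / m nm.
m=4: 838 nm (IR); m=5: 670 nm (visible); m=6: 559 nm (visible); m=7: 479 nm (visible); m=8: 419 nm (visible); m=9: 372 nm (UV).

4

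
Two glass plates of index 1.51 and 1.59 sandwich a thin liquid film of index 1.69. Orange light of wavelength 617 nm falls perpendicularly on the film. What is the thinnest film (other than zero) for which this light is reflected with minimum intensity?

Top surface (1.51 → 1.69): reflection off a higher-index medium gives a half-wave phase shift.
At the lower boundary (n = 1.69 to n = 1.59) the reflected ray undergoes no phase shift.
The two reflections differ by half a wavelength.
For dark reflection here: 2 n t = m λ.
Minimum nonzero at m = 1: t = λ / (2 n) = 617 / (2 × 1.69) = 183 nm.

183 nm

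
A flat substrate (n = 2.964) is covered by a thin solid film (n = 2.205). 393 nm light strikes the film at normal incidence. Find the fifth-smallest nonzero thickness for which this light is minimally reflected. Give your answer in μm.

0.401 μm

Ray reflecting at the top interface goes from n = 1.0 toward n = 2.205: a half-wave phase shift.
Bottom surface (2.205 → 2.964): reflection off a higher-index medium gives a half-wave phase shift.
The two reflections carry the same phase change, so no net offset.
So the condition for destructive reflection is 2 n t = (m + ½) λ.
The fifth-smallest nonzero thickness corresponds to m = 4: t = (m + ½) λ / (2 n) = 4.50 × 393 / (2 × 2.205) = 401 nm.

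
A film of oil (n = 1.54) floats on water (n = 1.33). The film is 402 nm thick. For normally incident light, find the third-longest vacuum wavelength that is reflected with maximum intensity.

Ray reflecting at the top interface goes from n = 1.0 toward n = 1.54: a half-wave phase shift.
Ray reflecting at the bottom interface goes from n = 1.54 toward n = 1.33: no phase shift.
The two reflections differ by half a wavelength.
So the condition for constructive reflection is 2 n t = (m + ½) λ.
λ = 2 n t / (m + ½). The third-longest wavelength is m = 2: λ = 2 × 1.54 × 402 / 2.50 = 495 nm.

495 nm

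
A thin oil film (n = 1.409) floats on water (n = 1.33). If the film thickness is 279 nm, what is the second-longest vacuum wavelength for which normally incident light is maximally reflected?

Ray reflecting at the top interface goes from n = 1.0 toward n = 1.409: a half-wave phase shift.
Bottom surface (1.409 → 1.33): reflection off a lower-index medium gives no phase shift.
The two reflections differ by half a wavelength.
For bright reflection here: 2 n t = (m + ½) λ.
λ = 2 n t / (m + ½). The second-longest wavelength is m = 1: λ = 2 × 1.409 × 279 / 1.50 = 524 nm.

524 nm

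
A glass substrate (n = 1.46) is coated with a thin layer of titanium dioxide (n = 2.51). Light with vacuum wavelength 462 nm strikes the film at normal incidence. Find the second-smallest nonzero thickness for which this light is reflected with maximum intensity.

At the upper boundary (n = 1.0 to n = 2.51) the reflected ray undergoes a half-wave phase shift.
At the lower boundary (n = 2.51 to n = 1.46) the reflected ray undergoes no phase shift.
Net: one phase inversion between the two reflected rays.
With one net inversion, constructive interference in reflection requires 2 n t = (m + ½) λ.
The second-smallest nonzero thickness corresponds to m = 1: t = (m + ½) λ / (2 n) = 1.50 × 462 / (2 × 2.51) = 138 nm.

138 nm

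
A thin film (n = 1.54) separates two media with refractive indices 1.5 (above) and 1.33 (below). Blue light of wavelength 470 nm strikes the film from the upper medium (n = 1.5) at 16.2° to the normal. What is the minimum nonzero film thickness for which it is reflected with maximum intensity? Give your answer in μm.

Ray reflecting at the top interface goes from n = 1.5 toward n = 1.54: a half-wave phase shift.
Bottom surface (1.54 → 1.33): reflection off a lower-index medium gives no phase shift.
Exactly one π shift → a net half-wave offset.
So the condition for constructive reflection is 2 n t cos θ_r = (m + ½) λ.
Snell's law: 1.5 sin 16.2° = 1.54 sin θ_r → sin θ_r = 0.272, cos θ_r = 0.962.
Minimum at m = 0: t = λ / (4 n cos θ_r) = 470 / (4 × 1.54 × 0.962) = 79.3 nm.

0.0793 μm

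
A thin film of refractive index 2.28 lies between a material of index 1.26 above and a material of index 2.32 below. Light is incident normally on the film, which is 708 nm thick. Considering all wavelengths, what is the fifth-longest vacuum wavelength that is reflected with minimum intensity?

717 nm

Top surface (1.26 → 2.28): reflection off a higher-index medium gives a half-wave phase shift.
Bottom surface (2.28 → 2.32): reflection off a higher-index medium gives a half-wave phase shift.
Zero or two π shifts → no net half-wave offset.
So the condition for destructive reflection is 2 n t = (m + ½) λ.
λ = 2 n t / (m + ½). The fifth-longest wavelength is m = 4: λ = 2 × 2.28 × 708 / 4.50 = 717 nm.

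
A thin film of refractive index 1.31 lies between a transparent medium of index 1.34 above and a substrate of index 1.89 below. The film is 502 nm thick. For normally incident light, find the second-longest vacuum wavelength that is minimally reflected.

At the upper boundary (n = 1.34 to n = 1.31) the reflected ray undergoes no phase shift.
Ray reflecting at the bottom interface goes from n = 1.31 toward n = 1.89: a half-wave phase shift.
Net: one phase inversion between the two reflected rays.
With one net inversion, destructive interference in reflection requires 2 n t = m λ.
λ = 2 n t / m. The second-longest wavelength is m = 2: λ = 2 × 1.31 × 502 / 2.00 = 658 nm.

658 nm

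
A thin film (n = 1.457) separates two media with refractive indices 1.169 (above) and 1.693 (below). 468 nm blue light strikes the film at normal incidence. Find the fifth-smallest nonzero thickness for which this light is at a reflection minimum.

Top surface (1.169 → 1.457): reflection off a higher-index medium gives a half-wave phase shift.
Ray reflecting at the bottom interface goes from n = 1.457 toward n = 1.693: a half-wave phase shift.
Zero or two π shifts → no net half-wave offset.
For minimum reflection here: 2 n t = (m + ½) λ.
The fifth-smallest nonzero thickness corresponds to m = 4: t = (m + ½) λ / (2 n) = 4.50 × 468 / (2 × 1.457) = 723 nm.

723 nm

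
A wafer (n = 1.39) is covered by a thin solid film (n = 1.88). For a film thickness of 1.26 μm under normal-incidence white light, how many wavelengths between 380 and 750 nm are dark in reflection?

6

Top surface (1.0 → 1.88): reflection off a higher-index medium gives a half-wave phase shift.
At the lower boundary (n = 1.88 to n = 1.39) the reflected ray undergoes no phase shift.
Exactly one π shift → a net half-wave offset.
With one net inversion, destructive interference in reflection requires 2 n t = m λ.
λ = 2 n t / m = 4738 / m nm.
m=6: 790 nm (IR); m=7: 677 nm (visible); m=8: 592 nm (visible); m=9: 526 nm (visible); m=10: 474 nm (visible); m=11: 431 nm (visible); m=12: 395 nm (visible); m=13: 364 nm (UV).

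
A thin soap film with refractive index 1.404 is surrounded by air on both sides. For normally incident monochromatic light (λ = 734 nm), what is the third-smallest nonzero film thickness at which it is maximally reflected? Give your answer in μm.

Ray reflecting at the top interface goes from n = 1.0 toward n = 1.404: a half-wave phase shift.
Ray reflecting at the bottom interface goes from n = 1.404 toward n = 1.0: no phase shift.
Exactly one π shift → a net half-wave offset.
With one net inversion, constructive interference in reflection requires 2 n t = (m + ½) λ.
The third-smallest nonzero thickness corresponds to m = 2: t = (m + ½) λ / (2 n) = 2.50 × 734 / (2 × 1.404) = 653 nm.

0.653 μm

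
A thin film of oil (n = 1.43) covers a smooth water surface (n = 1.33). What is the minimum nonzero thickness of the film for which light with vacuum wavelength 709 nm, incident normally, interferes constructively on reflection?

At the upper boundary (n = 1.0 to n = 1.43) the reflected ray undergoes a half-wave phase shift.
Bottom surface (1.43 → 1.33): reflection off a lower-index medium gives no phase shift.
The two reflections differ by half a wavelength.
For maximum reflection here: 2 n t = (m + ½) λ.
Minimum at m = 0: t = λ / (4 n) = 709 / (4 × 1.43) = 124 nm.

124 nm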